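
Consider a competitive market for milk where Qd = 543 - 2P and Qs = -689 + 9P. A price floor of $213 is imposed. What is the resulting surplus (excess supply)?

Equilibrium price would be P* = 112, so the floor at 213 binds.
At P = 213: Qd = 117, Qs = 1228.
Surplus = 1228 − 117 = 1111.

Surplus = 1111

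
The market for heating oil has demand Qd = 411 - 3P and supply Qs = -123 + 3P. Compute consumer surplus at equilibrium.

Equilibrium: 411 - 3P = -123 + 3P gives P* = 89, Q* = 144.
Demand choke price (Qd = 0): P = 137.
CS = ½(137 − 89)(144) = 3456.

Consumer surplus = 3456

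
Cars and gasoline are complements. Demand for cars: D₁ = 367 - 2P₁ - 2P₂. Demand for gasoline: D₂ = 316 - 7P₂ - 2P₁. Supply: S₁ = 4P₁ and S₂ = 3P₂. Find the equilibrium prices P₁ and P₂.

P₁ = 54.25, P₂ = 20.75

Market 1: 367 - 2P₁ - 2P₂ = 4P₁ → 6P₁ + 2P₂ = 367.
Market 2: 10P₂ + 2P₁ = 316.
Eliminating P₂: 10×(1) − 2×(2) gives 56P₁ = 3038, so P₁ = 54.25.
Back-substitute into (2): P₂ = (316 − 2×54.25) / 10 = 20.75.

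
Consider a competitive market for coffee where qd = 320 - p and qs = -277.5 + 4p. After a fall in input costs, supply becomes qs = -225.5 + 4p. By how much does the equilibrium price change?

Original equilibrium: p* = 119.5, q* = 200.5.
New equilibrium: 320 - p = -225.5 + 4p, so 545.5 = 5p and p' = 109.1; q' = 320 − 1(109.1) = 210.9.
Change in price: 109.1 − 119.5 = -10.4.

Δp = -10.4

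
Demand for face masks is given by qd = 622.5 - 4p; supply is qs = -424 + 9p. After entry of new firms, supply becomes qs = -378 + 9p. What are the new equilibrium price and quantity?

Original equilibrium: p* = 80.5, q* = 300.5.
New equilibrium: 622.5 - 4p = -378 + 9p, so 1000.5 = 13p and p' = 2001/26; q' = 622.5 − 4(2001/26) = 8181/26.

p' = 2001/26, q' = 8181/26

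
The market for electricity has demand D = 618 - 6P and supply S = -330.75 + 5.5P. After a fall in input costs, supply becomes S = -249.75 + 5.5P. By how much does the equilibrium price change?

ΔP = -162/23

Original equilibrium: P* = 82.5, Q* = 123.
New equilibrium: 618 - 6P = -249.75 + 5.5P, so 867.75 = 11.5P and P' = 3471/46; Q' = 618 − 6(3471/46) = 3801/23.
Change in price: 3471/46 − 82.5 = -162/23.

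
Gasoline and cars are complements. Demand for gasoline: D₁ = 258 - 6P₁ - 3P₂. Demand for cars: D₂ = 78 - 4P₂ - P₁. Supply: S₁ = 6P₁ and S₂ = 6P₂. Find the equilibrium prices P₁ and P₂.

Market 1: 258 - 6P₁ - 3P₂ = 6P₁ → 12P₁ + 3P₂ = 258.
Market 2: 10P₂ + P₁ = 78.
Eliminating P₂: 10×(1) − 3×(2) gives 117P₁ = 2346, so P₁ = 782/39.
Back-substitute into (2): P₂ = (78 − 1×782/39) / 10 = 226/39.

P₁ = 782/39, P₂ = 226/39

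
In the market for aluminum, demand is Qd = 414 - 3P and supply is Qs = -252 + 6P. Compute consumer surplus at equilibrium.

Consumer surplus = 6144

Equilibrium: 414 - 3P = -252 + 6P gives P* = 74, Q* = 192.
Demand choke price (Qd = 0): P = 138.
CS = ½(138 − 74)(192) = 6144.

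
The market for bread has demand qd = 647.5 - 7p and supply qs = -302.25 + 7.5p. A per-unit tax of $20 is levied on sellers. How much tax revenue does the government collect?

Pre-tax equilibrium: p* = 65.5, q* = 189.
Tax on sellers shifts supply to qs = -302.25 + 7.5(p − 20) = -452.25 + 7.5p.
647.5 - 7p = -452.25 + 7.5p gives buyer price pb = 4399/58; sellers receive ps = 4399/58 − 20 = 3239/58.
New quantity: q = 647.5 − 7(4399/58) = 3381/29.
Revenue = 20 × 3381/29 = 67620/29.

Tax revenue = 67620/29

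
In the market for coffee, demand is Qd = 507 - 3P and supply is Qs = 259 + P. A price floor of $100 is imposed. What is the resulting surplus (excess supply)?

Equilibrium price would be P* = 62, so the floor at 100 binds.
At P = 100: Qd = 207, Qs = 359.
Surplus = 359 − 207 = 152.

Surplus = 152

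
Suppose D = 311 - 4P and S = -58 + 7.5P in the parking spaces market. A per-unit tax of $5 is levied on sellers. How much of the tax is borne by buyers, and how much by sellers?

Buyers bear 75/23, sellers bear 40/23

Pre-tax equilibrium: P* = 738/23, Q* = 4201/23.
Tax on sellers shifts supply to S = -58 + 7.5(P − 5) = -95.5 + 7.5P.
311 - 4P = -95.5 + 7.5P gives buyer price Pb = 813/23; sellers receive Ps = 813/23 − 5 = 698/23.
New quantity: Q = 311 − 4(813/23) = 3901/23.
Buyer burden = 813/23 − 738/23 = 75/23; seller burden = 738/23 − 698/23 = 40/23.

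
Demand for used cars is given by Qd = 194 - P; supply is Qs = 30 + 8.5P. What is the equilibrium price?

P* = 328/19

Set Qd = Qs: 194 - P = 30 + 8.5P.
164 = 9.5P, so P* = 328/19.
Q* = 194 − 1(328/19) = 3358/19.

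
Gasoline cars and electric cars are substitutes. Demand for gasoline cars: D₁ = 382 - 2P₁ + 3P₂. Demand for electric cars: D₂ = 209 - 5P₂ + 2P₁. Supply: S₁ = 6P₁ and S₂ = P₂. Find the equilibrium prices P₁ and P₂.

P₁ = 69.5, P₂ = 58

Market 1: 382 - 2P₁ + 3P₂ = 6P₁ → 8P₁ - 3P₂ = 382.
Market 2: 6P₂ - 2P₁ = 209.
Eliminating P₂: 6×(1) + 3×(2) gives 42P₁ = 2919, so P₁ = 69.5.
Back-substitute into (2): P₂ = (209 + 2×69.5) / 6 = 58.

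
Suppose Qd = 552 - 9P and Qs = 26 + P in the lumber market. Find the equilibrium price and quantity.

Set Qd = Qs: 552 - 9P = 26 + P.
526 = 10P, so P* = 52.6.
Q* = 552 − 9(52.6) = 78.6.

P* = 52.6, Q* = 78.6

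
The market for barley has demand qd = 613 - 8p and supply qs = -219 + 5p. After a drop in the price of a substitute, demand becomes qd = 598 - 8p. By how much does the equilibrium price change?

Original equilibrium: p* = 64, q* = 101.
New equilibrium: 598 - 8p = -219 + 5p, so 817 = 13p and p' = 817/13; q' = 598 − 8(817/13) = 1238/13.
Change in price: 817/13 − 64 = -15/13.

Δp = -15/13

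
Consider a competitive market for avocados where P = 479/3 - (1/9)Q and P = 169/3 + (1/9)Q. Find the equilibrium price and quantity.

Set the two price expressions equal: 479/3 - (1/9)Q = 169/3 + (1/9)Q.
310/3 = (2/9)Q, so Q* = 465.
P* = 479/3 − (1/9)(465) = 108.

P* = 108, Q* = 465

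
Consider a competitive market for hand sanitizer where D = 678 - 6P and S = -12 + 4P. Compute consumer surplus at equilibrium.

Equilibrium: 678 - 6P = -12 + 4P gives P* = 69, Q* = 264.
Demand choke price (D = 0): P = 113.
CS = ½(113 − 69)(264) = 5808.

Consumer surplus = 5808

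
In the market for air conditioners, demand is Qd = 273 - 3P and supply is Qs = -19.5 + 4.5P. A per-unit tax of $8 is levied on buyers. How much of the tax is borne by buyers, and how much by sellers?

Buyers bear $4.8, sellers bear $3.2

Pre-tax equilibrium: P* = 39, Q* = 156.
Tax on buyers shifts demand to Qd = 273 − 3(P + 8) = 249 - 3P.
249 - 3P = -19.5 + 4.5P gives seller price Ps = 35.8; buyers pay Pb = 35.8 + 8 = 43.8.
New quantity: Q = 273 − 3(43.8) = 141.6.
Buyer burden = 43.8 − 39 = 4.8; seller burden = 39 − 35.8 = 3.2.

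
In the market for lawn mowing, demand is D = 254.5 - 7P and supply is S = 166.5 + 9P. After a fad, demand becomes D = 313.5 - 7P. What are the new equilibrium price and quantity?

Original equilibrium: P* = 5.5, Q* = 216.
New equilibrium: 313.5 - 7P = 166.5 + 9P, so 147 = 16P and P' = 9.1875; Q' = 313.5 − 7(9.1875) = 249.1875.

P' = 9.1875, Q' = 249.1875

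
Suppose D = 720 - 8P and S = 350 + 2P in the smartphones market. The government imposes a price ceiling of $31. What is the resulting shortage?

Shortage = 60

Equilibrium price would be P* = 37, so the ceiling at 31 binds.
At P = 31: D = 720 − 8(31) = 472, S = 350 + 2(31) = 412.
Shortage = 472 − 412 = 60.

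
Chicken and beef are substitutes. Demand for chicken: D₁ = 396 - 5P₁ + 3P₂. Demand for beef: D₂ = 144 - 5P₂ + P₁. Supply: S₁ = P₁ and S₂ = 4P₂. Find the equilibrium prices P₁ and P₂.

P₁ = 1332/17, P₂ = 420/17

Market 1: 396 - 5P₁ + 3P₂ = P₁ → 6P₁ - 3P₂ = 396.
Market 2: 9P₂ - P₁ = 144.
Eliminating P₂: 9×(1) + 3×(2) gives 51P₁ = 3996, so P₁ = 1332/17.
Back-substitute into (2): P₂ = (144 + 1×1332/17) / 9 = 420/17.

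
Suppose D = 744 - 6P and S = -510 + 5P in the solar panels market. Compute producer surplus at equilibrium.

Equilibrium: 744 - 6P = -510 + 5P gives P* = 114, Q* = 60.
Supply starts at P = 102 (where S = 0).
PS = ½(114 − 102)(60) = 360.

Producer surplus = 360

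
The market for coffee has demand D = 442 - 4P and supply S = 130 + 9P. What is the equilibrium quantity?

Set D = S: 442 - 4P = 130 + 9P.
312 = 13P, so P* = 24.
Q* = 442 − 4(24) = 346.

Q* = 346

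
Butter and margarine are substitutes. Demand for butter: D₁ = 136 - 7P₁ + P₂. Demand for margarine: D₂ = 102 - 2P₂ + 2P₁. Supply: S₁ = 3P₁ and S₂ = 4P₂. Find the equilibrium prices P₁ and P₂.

Market 1: 136 - 7P₁ + P₂ = 3P₁ → 10P₁ - P₂ = 136.
Market 2: 6P₂ - 2P₁ = 102.
Eliminating P₂: 6×(1) + 1×(2) gives 58P₁ = 918, so P₁ = 459/29.
Back-substitute into (2): P₂ = (102 + 2×459/29) / 6 = 646/29.

P₁ = 459/29, P₂ = 646/29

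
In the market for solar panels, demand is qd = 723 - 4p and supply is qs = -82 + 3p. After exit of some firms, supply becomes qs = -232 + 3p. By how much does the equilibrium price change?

Δp = 150/7

Original equilibrium: p* = 115, q* = 263.
New equilibrium: 723 - 4p = -232 + 3p, so 955 = 7p and p' = 955/7; q' = 723 − 4(955/7) = 1241/7.
Change in price: 955/7 − 115 = 150/7.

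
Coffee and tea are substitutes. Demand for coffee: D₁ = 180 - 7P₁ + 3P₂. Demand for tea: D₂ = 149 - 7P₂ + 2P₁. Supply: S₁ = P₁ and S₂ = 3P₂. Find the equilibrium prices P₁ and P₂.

Market 1: 180 - 7P₁ + 3P₂ = P₁ → 8P₁ - 3P₂ = 180.
Market 2: 10P₂ - 2P₁ = 149.
Eliminating P₂: 10×(1) + 3×(2) gives 74P₁ = 2247, so P₁ = 2247/74.
Back-substitute into (2): P₂ = (149 + 2×2247/74) / 10 = 776/37.

P₁ = 2247/74, P₂ = 776/37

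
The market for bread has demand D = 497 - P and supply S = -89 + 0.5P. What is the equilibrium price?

P* = 1172/3

Set D = S: 497 - P = -89 + 0.5P.
586 = 1.5P, so P* = 1172/3.
Q* = 497 − 1(1172/3) = 319/3.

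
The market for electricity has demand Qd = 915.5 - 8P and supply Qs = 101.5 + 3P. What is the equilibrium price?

P* = 74

Set Qd = Qs: 915.5 - 8P = 101.5 + 3P.
814 = 11P, so P* = 74.
Q* = 915.5 − 8(74) = 323.5.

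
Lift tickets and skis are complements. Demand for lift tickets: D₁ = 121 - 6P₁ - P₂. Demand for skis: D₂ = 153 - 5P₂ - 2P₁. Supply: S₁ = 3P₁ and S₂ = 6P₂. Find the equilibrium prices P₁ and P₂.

Market 1: 121 - 6P₁ - P₂ = 3P₁ → 9P₁ + P₂ = 121.
Market 2: 11P₂ + 2P₁ = 153.
Eliminating P₂: 11×(1) − 1×(2) gives 97P₁ = 1178, so P₁ = 1178/97.
Back-substitute into (2): P₂ = (153 − 2×1178/97) / 11 = 1135/97.

P₁ = 1178/97, P₂ = 1135/97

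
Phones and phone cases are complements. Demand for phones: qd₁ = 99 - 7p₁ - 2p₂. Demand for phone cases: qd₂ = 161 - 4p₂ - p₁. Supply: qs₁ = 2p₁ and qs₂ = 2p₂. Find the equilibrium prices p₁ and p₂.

Market 1: 99 - 7p₁ - 2p₂ = 2p₁ → 9p₁ + 2p₂ = 99.
Market 2: 6p₂ + p₁ = 161.
Eliminating p₂: 6×(1) − 2×(2) gives 52p₁ = 272, so p₁ = 68/13.
Back-substitute into (2): p₂ = (161 − 1×68/13) / 6 = 675/26.

p₁ = 68/13, p₂ = 675/26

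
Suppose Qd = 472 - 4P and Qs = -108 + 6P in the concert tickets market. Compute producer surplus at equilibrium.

Equilibrium: 472 - 4P = -108 + 6P gives P* = 58, Q* = 240.
Supply starts at P = 18 (where Qs = 0).
PS = ½(58 − 18)(240) = 4800.

Producer surplus = 4800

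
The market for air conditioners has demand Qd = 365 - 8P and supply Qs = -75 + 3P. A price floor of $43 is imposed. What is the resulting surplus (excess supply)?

Equilibrium price would be P* = 40, so the floor at 43 binds.
At P = 43: Qd = 21, Qs = 54.
Surplus = 54 − 21 = 33.

Surplus = 33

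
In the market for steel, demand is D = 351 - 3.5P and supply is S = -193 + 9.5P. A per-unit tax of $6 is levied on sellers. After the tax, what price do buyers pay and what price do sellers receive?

Buyers pay 601/13, sellers receive 523/13

Pre-tax equilibrium: P* = 544/13, Q* = 2659/13.
Tax on sellers shifts supply to S = -193 + 9.5(P − 6) = -250 + 9.5P.
351 - 3.5P = -250 + 9.5P gives buyer price Pb = 601/13; sellers receive Ps = 601/13 − 6 = 523/13.
New quantity: Q = 351 − 3.5(601/13) = 4919/26.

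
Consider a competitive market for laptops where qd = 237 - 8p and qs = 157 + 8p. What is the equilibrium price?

Set qd = qs: 237 - 8p = 157 + 8p.
80 = 16p, so p* = 5.
q* = 237 − 8(5) = 197.

p* = 5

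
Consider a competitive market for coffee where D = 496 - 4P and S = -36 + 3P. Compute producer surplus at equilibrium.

Equilibrium: 496 - 4P = -36 + 3P gives P* = 76, Q* = 192.
Supply starts at P = 12 (where S = 0).
PS = ½(76 − 12)(192) = 6144.

Producer surplus = 6144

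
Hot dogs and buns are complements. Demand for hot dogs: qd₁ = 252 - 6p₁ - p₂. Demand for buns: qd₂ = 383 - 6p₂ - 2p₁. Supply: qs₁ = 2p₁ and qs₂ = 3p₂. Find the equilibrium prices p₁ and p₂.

Market 1: 252 - 6p₁ - p₂ = 2p₁ → 8p₁ + p₂ = 252.
Market 2: 9p₂ + 2p₁ = 383.
Eliminating p₂: 9×(1) − 1×(2) gives 70p₁ = 1885, so p₁ = 377/14.
Back-substitute into (2): p₂ = (383 − 2×377/14) / 9 = 256/7.

p₁ = 377/14, p₂ = 256/7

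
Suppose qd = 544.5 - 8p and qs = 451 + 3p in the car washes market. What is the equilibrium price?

p* = 8.5

Set qd = qs: 544.5 - 8p = 451 + 3p.
93.5 = 11p, so p* = 8.5.
q* = 544.5 − 8(8.5) = 476.5.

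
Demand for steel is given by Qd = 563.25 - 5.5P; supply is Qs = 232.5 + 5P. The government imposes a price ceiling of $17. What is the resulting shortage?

Shortage = 152.25

Equilibrium price would be P* = 31.5, so the ceiling at 17 binds.
At P = 17: Qd = 563.25 − 5.5(17) = 469.75, Qs = 232.5 + 5(17) = 317.5.
Shortage = 469.75 − 317.5 = 152.25.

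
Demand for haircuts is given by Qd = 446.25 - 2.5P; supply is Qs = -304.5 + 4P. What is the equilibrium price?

P* = 115.5

Set Qd = Qs: 446.25 - 2.5P = -304.5 + 4P.
750.75 = 6.5P, so P* = 115.5.
Q* = 446.25 − 2.5(115.5) = 157.5.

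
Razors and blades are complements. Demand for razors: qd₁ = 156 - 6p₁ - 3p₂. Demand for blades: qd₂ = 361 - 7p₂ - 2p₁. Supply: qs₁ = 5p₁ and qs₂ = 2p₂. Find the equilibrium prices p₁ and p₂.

p₁ = 107/31, p₂ = 3659/93

Market 1: 156 - 6p₁ - 3p₂ = 5p₁ → 11p₁ + 3p₂ = 156.
Market 2: 9p₂ + 2p₁ = 361.
Eliminating p₂: 9×(1) − 3×(2) gives 93p₁ = 321, so p₁ = 107/31.
Back-substitute into (2): p₂ = (361 − 2×107/31) / 9 = 3659/93.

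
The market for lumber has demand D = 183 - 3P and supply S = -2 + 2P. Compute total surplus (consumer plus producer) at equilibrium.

Equilibrium: 183 - 3P = -2 + 2P gives P* = 37, Q* = 72.
Demand choke price: P = 61; supply starts at P = 1.
CS = ½(61 − 37)(72) = 864; PS = ½(37 − 1)(72) = 1296.

Total surplus = 2160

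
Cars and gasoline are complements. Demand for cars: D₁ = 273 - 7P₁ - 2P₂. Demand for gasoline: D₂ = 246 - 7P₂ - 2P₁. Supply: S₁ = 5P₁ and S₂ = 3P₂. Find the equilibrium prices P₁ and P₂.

P₁ = 1119/58, P₂ = 1203/58

Market 1: 273 - 7P₁ - 2P₂ = 5P₁ → 12P₁ + 2P₂ = 273.
Market 2: 10P₂ + 2P₁ = 246.
Eliminating P₂: 10×(1) − 2×(2) gives 116P₁ = 2238, so P₁ = 1119/58.
Back-substitute into (2): P₂ = (246 − 2×1119/58) / 10 = 1203/58.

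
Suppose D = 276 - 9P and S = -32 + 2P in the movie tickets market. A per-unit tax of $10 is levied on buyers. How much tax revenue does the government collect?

Tax revenue = 840/11

Pre-tax equilibrium: P* = 28, Q* = 24.
Tax on buyers shifts demand to D = 276 − 9(P + 10) = 186 - 9P.
186 - 9P = -32 + 2P gives seller price Ps = 218/11; buyers pay Pb = 218/11 + 10 = 328/11.
New quantity: Q = 276 − 9(328/11) = 84/11.
Revenue = 10 × 84/11 = 840/11.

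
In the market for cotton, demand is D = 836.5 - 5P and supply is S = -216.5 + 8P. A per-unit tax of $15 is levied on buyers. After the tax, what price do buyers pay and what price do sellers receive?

Pre-tax equilibrium: P* = 81, Q* = 431.5.
Tax on buyers shifts demand to D = 836.5 − 5(P + 15) = 761.5 - 5P.
761.5 - 5P = -216.5 + 8P gives seller price Ps = 978/13; buyers pay Pb = 978/13 + 15 = 1173/13.
New quantity: Q = 836.5 − 5(1173/13) = 10019/26.

Buyers pay 1173/13, sellers receive 978/13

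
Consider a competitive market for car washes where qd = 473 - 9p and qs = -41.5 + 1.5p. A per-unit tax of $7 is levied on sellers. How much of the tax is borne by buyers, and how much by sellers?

Pre-tax equilibrium: p* = 49, q* = 32.
Tax on sellers shifts supply to qs = -41.5 + 1.5(p − 7) = -52 + 1.5p.
473 - 9p = -52 + 1.5p gives buyer price pb = 50; sellers receive ps = 50 − 7 = 43.
New quantity: q = 473 − 9(50) = 23.
Buyer burden = 50 − 49 = 1; seller burden = 49 − 43 = 6.

Buyers bear $1, sellers bear $6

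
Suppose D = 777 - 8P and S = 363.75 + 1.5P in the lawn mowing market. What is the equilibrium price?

Set D = S: 777 - 8P = 363.75 + 1.5P.
413.25 = 9.5P, so P* = 43.5.
Q* = 777 − 8(43.5) = 429.

P* = 43.5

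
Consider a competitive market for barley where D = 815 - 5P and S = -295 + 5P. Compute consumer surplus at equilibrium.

Consumer surplus = 6760

Equilibrium: 815 - 5P = -295 + 5P gives P* = 111, Q* = 260.
Demand choke price (D = 0): P = 163.
CS = ½(163 − 111)(260) = 6760.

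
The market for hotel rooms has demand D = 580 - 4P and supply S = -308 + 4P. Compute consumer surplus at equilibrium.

Equilibrium: 580 - 4P = -308 + 4P gives P* = 111, Q* = 136.
Demand choke price (D = 0): P = 145.
CS = ½(145 − 111)(136) = 2312.

Consumer surplus = 2312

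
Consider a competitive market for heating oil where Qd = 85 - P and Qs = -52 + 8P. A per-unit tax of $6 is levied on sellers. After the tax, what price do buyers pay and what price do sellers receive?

Buyers pay 185/9, sellers receive 131/9

Pre-tax equilibrium: P* = 137/9, Q* = 628/9.
Tax on sellers shifts supply to Qs = -52 + 8(P − 6) = -100 + 8P.
85 - P = -100 + 8P gives buyer price Pb = 185/9; sellers receive Ps = 185/9 − 6 = 131/9.
New quantity: Q = 85 − 1(185/9) = 580/9.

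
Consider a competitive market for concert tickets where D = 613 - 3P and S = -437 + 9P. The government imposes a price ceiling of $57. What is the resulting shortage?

Shortage = 366

Equilibrium price would be P* = 87.5, so the ceiling at 57 binds.
At P = 57: D = 613 − 3(57) = 442, S = -437 + 9(57) = 76.
Shortage = 442 − 76 = 366.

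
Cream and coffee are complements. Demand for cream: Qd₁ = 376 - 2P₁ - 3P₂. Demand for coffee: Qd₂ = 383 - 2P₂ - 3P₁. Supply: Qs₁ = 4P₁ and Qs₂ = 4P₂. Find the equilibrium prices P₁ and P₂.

P₁ = 41, P₂ = 130/3

Market 1: 376 - 2P₁ - 3P₂ = 4P₁ → 6P₁ + 3P₂ = 376.
Market 2: 6P₂ + 3P₁ = 383.
Eliminating P₂: 6×(1) − 3×(2) gives 27P₁ = 1107, so P₁ = 41.
Back-substitute into (2): P₂ = (383 − 3×41) / 6 = 130/3.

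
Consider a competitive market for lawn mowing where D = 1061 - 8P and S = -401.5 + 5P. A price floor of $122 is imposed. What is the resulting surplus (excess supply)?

Equilibrium price would be P* = 112.5, so the floor at 122 binds.
At P = 122: D = 85, S = 208.5.
Surplus = 208.5 − 85 = 123.5.

Surplus = 123.5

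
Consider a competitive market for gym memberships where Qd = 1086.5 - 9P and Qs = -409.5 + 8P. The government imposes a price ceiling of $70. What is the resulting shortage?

Equilibrium price would be P* = 88, so the ceiling at 70 binds.
At P = 70: Qd = 1086.5 − 9(70) = 456.5, Qs = -409.5 + 8(70) = 150.5.
Shortage = 456.5 − 150.5 = 306.

Shortage = 306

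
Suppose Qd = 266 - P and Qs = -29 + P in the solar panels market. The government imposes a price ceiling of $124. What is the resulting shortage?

Equilibrium price would be P* = 147.5, so the ceiling at 124 binds.
At P = 124: Qd = 266 − 1(124) = 142, Qs = -29 + 1(124) = 95.
Shortage = 142 − 95 = 47.

Shortage = 47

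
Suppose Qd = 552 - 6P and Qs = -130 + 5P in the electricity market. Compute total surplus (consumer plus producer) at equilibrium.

Equilibrium: 552 - 6P = -130 + 5P gives P* = 62, Q* = 180.
Demand choke price: P = 92; supply starts at P = 26.
CS = ½(92 − 62)(180) = 2700; PS = ½(62 − 26)(180) = 3240.

Total surplus = 5940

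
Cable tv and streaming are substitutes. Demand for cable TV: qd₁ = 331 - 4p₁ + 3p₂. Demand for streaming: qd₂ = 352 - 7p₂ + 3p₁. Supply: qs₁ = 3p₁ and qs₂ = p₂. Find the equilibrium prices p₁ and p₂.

p₁ = 3704/47, p₂ = 3457/47

Market 1: 331 - 4p₁ + 3p₂ = 3p₁ → 7p₁ - 3p₂ = 331.
Market 2: 8p₂ - 3p₁ = 352.
Eliminating p₂: 8×(1) + 3×(2) gives 47p₁ = 3704, so p₁ = 3704/47.
Back-substitute into (2): p₂ = (352 + 3×3704/47) / 8 = 3457/47.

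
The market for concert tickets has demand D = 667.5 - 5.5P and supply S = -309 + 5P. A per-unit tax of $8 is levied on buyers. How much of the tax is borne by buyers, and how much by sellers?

Buyers bear 80/21, sellers bear 88/21

Pre-tax equilibrium: P* = 93, Q* = 156.
Tax on buyers shifts demand to D = 667.5 − 5.5(P + 8) = 623.5 - 5.5P.
623.5 - 5.5P = -309 + 5P gives seller price Ps = 1865/21; buyers pay Pb = 1865/21 + 8 = 2033/21.
New quantity: Q = 667.5 − 5.5(2033/21) = 2836/21.
Buyer burden = 2033/21 − 93 = 80/21; seller burden = 93 − 1865/21 = 88/21.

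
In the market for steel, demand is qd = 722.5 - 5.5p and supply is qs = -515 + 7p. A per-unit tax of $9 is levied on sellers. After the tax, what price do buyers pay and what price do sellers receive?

Pre-tax equilibrium: p* = 99, q* = 178.
Tax on sellers shifts supply to qs = -515 + 7(p − 9) = -578 + 7p.
722.5 - 5.5p = -578 + 7p gives buyer price pb = 104.04; sellers receive ps = 104.04 − 9 = 95.04.
New quantity: q = 722.5 − 5.5(104.04) = 150.28.

Buyers pay $104.04, sellers receive $95.04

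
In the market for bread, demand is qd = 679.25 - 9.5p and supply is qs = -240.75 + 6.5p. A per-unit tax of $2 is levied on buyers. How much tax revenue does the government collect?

Tax revenue = 250.5625

Pre-tax equilibrium: p* = 57.5, q* = 133.
Tax on buyers shifts demand to qd = 679.25 − 9.5(p + 2) = 660.25 - 9.5p.
660.25 - 9.5p = -240.75 + 6.5p gives seller price ps = 56.3125; buyers pay pb = 56.3125 + 2 = 58.3125.
New quantity: q = 679.25 − 9.5(58.3125) = 125.28125.
Revenue = 2 × 125.28125 = 250.5625.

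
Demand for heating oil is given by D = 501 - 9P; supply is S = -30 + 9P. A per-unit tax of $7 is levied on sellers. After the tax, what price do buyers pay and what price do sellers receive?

Buyers pay $33, sellers receive $26

Pre-tax equilibrium: P* = 29.5, Q* = 235.5.
Tax on sellers shifts supply to S = -30 + 9(P − 7) = -93 + 9P.
501 - 9P = -93 + 9P gives buyer price Pb = 33; sellers receive Ps = 33 − 7 = 26.
New quantity: Q = 501 − 9(33) = 204.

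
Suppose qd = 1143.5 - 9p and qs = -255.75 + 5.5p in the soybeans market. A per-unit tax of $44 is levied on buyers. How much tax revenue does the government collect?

Tax revenue = 159236/29

Pre-tax equilibrium: p* = 96.5, q* = 275.
Tax on buyers shifts demand to qd = 1143.5 − 9(p + 44) = 747.5 - 9p.
747.5 - 9p = -255.75 + 5.5p gives seller price ps = 4013/58; buyers pay pb = 4013/58 + 44 = 6565/58.
New quantity: q = 1143.5 − 9(6565/58) = 3619/29.
Revenue = 44 × 3619/29 = 159236/29.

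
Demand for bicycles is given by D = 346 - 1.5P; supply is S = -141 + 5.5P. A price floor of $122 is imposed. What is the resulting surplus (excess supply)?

Equilibrium price would be P* = 487/7, so the floor at 122 binds.
At P = 122: D = 163, S = 530.
Surplus = 530 − 163 = 367.

Surplus = 367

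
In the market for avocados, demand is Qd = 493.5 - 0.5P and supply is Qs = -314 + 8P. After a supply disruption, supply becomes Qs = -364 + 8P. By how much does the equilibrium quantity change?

Original equilibrium: P* = 95, Q* = 446.
New equilibrium: 493.5 - 0.5P = -364 + 8P, so 857.5 = 8.5P and P' = 1715/17; Q' = 493.5 − 0.5(1715/17) = 7532/17.
Change in quantity: 7532/17 − 446 = -50/17.

ΔQ = -50/17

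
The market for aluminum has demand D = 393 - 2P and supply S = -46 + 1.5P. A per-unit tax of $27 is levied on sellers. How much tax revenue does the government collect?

Tax revenue = 3213

Pre-tax equilibrium: P* = 878/7, Q* = 995/7.
Tax on sellers shifts supply to S = -46 + 1.5(P − 27) = -86.5 + 1.5P.
393 - 2P = -86.5 + 1.5P gives buyer price Pb = 137; sellers receive Ps = 137 − 27 = 110.
New quantity: Q = 393 − 2(137) = 119.
Revenue = 27 × 119 = 3213.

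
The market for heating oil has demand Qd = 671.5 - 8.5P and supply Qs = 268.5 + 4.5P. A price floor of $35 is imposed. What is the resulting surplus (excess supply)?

Surplus = 52

Equilibrium price would be P* = 31, so the floor at 35 binds.
At P = 35: Qd = 374, Qs = 426.
Surplus = 426 − 374 = 52.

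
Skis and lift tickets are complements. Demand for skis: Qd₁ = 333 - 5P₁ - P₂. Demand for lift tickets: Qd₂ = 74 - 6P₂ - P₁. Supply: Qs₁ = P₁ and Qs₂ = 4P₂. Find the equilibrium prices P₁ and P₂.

P₁ = 3256/59, P₂ = 111/59

Market 1: 333 - 5P₁ - P₂ = P₁ → 6P₁ + P₂ = 333.
Market 2: 10P₂ + P₁ = 74.
Eliminating P₂: 10×(1) − 1×(2) gives 59P₁ = 3256, so P₁ = 3256/59.
Back-substitute into (2): P₂ = (74 − 1×3256/59) / 10 = 111/59.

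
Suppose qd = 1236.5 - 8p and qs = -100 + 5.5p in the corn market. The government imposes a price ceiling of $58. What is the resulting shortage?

Shortage = 553.5

Equilibrium price would be p* = 99, so the ceiling at 58 binds.
At p = 58: qd = 1236.5 − 8(58) = 772.5, qs = -100 + 5.5(58) = 219.
Shortage = 772.5 − 219 = 553.5.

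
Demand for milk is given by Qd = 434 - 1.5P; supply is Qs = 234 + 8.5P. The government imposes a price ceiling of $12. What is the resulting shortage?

Shortage = 80

Equilibrium price would be P* = 20, so the ceiling at 12 binds.
At P = 12: Qd = 434 − 1.5(12) = 416, Qs = 234 + 8.5(12) = 336.
Shortage = 416 − 336 = 80.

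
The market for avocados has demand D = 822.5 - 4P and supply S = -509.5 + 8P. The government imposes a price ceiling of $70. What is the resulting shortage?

Shortage = 492

Equilibrium price would be P* = 111, so the ceiling at 70 binds.
At P = 70: D = 822.5 − 4(70) = 542.5, S = -509.5 + 8(70) = 50.5.
Shortage = 542.5 − 50.5 = 492.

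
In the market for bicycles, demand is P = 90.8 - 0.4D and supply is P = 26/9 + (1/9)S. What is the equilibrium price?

P* = 22

Set the two price expressions equal: 90.8 - 0.4Q = 26/9 + (1/9)Q.
3956/45 = (23/45)Q, so Q* = 172.
P* = 90.8 − (0.4)(172) = 22.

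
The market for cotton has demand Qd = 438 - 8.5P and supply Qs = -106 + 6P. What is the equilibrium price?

Set Qd = Qs: 438 - 8.5P = -106 + 6P.
544 = 14.5P, so P* = 1088/29.
Q* = 438 − 8.5(1088/29) = 3454/29.

P* = 1088/29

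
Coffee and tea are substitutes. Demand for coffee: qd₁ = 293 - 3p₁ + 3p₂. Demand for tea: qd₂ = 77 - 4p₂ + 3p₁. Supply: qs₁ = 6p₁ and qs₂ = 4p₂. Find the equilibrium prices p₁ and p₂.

Market 1: 293 - 3p₁ + 3p₂ = 6p₁ → 9p₁ - 3p₂ = 293.
Market 2: 8p₂ - 3p₁ = 77.
Eliminating p₂: 8×(1) + 3×(2) gives 63p₁ = 2575, so p₁ = 2575/63.
Back-substitute into (2): p₂ = (77 + 3×2575/63) / 8 = 524/21.

p₁ = 2575/63, p₂ = 524/21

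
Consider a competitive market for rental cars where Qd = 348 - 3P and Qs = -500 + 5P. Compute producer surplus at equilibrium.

Producer surplus = 90

Equilibrium: 348 - 3P = -500 + 5P gives P* = 106, Q* = 30.
Supply starts at P = 100 (where Qs = 0).
PS = ½(106 − 100)(30) = 90.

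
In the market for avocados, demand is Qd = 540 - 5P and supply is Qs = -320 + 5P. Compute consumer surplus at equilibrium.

Equilibrium: 540 - 5P = -320 + 5P gives P* = 86, Q* = 110.
Demand choke price (Qd = 0): P = 108.
CS = ½(108 − 86)(110) = 1210.

Consumer surplus = 1210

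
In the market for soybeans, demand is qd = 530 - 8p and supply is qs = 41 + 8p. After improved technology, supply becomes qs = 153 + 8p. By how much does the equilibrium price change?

Δp = -7

Original equilibrium: p* = 30.5625, q* = 285.5.
New equilibrium: 530 - 8p = 153 + 8p, so 377 = 16p and p' = 23.5625; q' = 530 − 8(23.5625) = 341.5.
Change in price: 23.5625 − 30.5625 = -7.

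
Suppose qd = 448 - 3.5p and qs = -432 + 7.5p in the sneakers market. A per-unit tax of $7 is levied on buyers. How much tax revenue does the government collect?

Tax revenue = 46599/44

Pre-tax equilibrium: p* = 80, q* = 168.
Tax on buyers shifts demand to qd = 448 − 3.5(p + 7) = 423.5 - 3.5p.
423.5 - 3.5p = -432 + 7.5p gives seller price ps = 1711/22; buyers pay pb = 1711/22 + 7 = 1865/22.
New quantity: q = 448 − 3.5(1865/22) = 6657/44.
Revenue = 7 × 6657/44 = 46599/44.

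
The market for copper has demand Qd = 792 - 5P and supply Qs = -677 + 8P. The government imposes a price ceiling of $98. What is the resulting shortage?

Equilibrium price would be P* = 113, so the ceiling at 98 binds.
At P = 98: Qd = 792 − 5(98) = 302, Qs = -677 + 8(98) = 107.
Shortage = 302 − 107 = 195.

Shortage = 195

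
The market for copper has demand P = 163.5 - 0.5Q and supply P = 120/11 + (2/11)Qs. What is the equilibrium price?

P* = 51.6

Set the two price expressions equal: 163.5 - 0.5Q = 120/11 + (2/11)Q.
3357/22 = (15/22)Q, so Q* = 223.8.
P* = 163.5 − (0.5)(223.8) = 51.6.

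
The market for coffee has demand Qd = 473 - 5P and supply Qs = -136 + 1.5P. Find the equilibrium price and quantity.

Set Qd = Qs: 473 - 5P = -136 + 1.5P.
609 = 6.5P, so P* = 1218/13.
Q* = 473 − 5(1218/13) = 59/13.

P* = 1218/13, Q* = 59/13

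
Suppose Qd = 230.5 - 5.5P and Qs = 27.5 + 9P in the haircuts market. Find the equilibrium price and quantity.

P* = 14, Q* = 153.5

Set Qd = Qs: 230.5 - 5.5P = 27.5 + 9P.
203 = 14.5P, so P* = 14.
Q* = 230.5 − 5.5(14) = 153.5.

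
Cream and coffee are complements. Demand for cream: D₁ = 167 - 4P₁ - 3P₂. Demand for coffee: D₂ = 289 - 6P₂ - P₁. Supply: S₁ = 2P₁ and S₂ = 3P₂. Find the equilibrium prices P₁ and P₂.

Market 1: 167 - 4P₁ - 3P₂ = 2P₁ → 6P₁ + 3P₂ = 167.
Market 2: 9P₂ + P₁ = 289.
Eliminating P₂: 9×(1) − 3×(2) gives 51P₁ = 636, so P₁ = 212/17.
Back-substitute into (2): P₂ = (289 − 1×212/17) / 9 = 1567/51.

P₁ = 212/17, P₂ = 1567/51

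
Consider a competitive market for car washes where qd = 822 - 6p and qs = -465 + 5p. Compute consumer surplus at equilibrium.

Equilibrium: 822 - 6p = -465 + 5p gives p* = 117, q* = 120.
Demand choke price (qd = 0): p = 137.
CS = ½(137 − 117)(120) = 1200.

Consumer surplus = 1200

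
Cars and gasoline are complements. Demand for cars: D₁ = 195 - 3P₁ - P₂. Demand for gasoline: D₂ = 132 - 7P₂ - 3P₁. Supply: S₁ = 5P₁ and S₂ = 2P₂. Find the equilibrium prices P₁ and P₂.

P₁ = 541/23, P₂ = 157/23

Market 1: 195 - 3P₁ - P₂ = 5P₁ → 8P₁ + P₂ = 195.
Market 2: 9P₂ + 3P₁ = 132.
Eliminating P₂: 9×(1) − 1×(2) gives 69P₁ = 1623, so P₁ = 541/23.
Back-substitute into (2): P₂ = (132 − 3×541/23) / 9 = 157/23.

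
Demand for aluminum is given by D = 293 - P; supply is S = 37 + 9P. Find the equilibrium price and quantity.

P* = 25.6, Q* = 267.4

Set D = S: 293 - P = 37 + 9P.
256 = 10P, so P* = 25.6.
Q* = 293 − 1(25.6) = 267.4.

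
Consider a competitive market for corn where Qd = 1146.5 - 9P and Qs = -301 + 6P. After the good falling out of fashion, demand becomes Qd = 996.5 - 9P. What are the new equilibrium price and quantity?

Original equilibrium: P* = 96.5, Q* = 278.
New equilibrium: 996.5 - 9P = -301 + 6P, so 1297.5 = 15P and P' = 86.5; Q' = 996.5 − 9(86.5) = 218.

P' = 86.5, Q' = 218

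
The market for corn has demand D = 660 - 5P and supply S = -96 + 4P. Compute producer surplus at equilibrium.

Equilibrium: 660 - 5P = -96 + 4P gives P* = 84, Q* = 240.
Supply starts at P = 24 (where S = 0).
PS = ½(84 − 24)(240) = 7200.

Producer surplus = 7200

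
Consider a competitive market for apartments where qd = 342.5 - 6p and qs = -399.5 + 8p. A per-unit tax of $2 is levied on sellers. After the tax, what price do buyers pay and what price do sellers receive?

Buyers pay 379/7, sellers receive 365/7

Pre-tax equilibrium: p* = 53, q* = 24.5.
Tax on sellers shifts supply to qs = -399.5 + 8(p − 2) = -415.5 + 8p.
342.5 - 6p = -415.5 + 8p gives buyer price pb = 379/7; sellers receive ps = 379/7 − 2 = 365/7.
New quantity: q = 342.5 − 6(379/7) = 247/14.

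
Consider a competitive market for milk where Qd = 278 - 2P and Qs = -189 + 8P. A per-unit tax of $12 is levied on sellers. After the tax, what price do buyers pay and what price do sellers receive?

Pre-tax equilibrium: P* = 46.7, Q* = 184.6.
Tax on sellers shifts supply to Qs = -189 + 8(P − 12) = -285 + 8P.
278 - 2P = -285 + 8P gives buyer price Pb = 56.3; sellers receive Ps = 56.3 − 12 = 44.3.
New quantity: Q = 278 − 2(56.3) = 165.4.

Buyers pay $56.3, sellers receive $44.3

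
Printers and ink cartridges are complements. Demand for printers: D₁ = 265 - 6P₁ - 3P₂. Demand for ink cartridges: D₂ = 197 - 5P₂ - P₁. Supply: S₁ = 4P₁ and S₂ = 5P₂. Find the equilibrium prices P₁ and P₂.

Market 1: 265 - 6P₁ - 3P₂ = 4P₁ → 10P₁ + 3P₂ = 265.
Market 2: 10P₂ + P₁ = 197.
Eliminating P₂: 10×(1) − 3×(2) gives 97P₁ = 2059, so P₁ = 2059/97.
Back-substitute into (2): P₂ = (197 − 1×2059/97) / 10 = 1705/97.

P₁ = 2059/97, P₂ = 1705/97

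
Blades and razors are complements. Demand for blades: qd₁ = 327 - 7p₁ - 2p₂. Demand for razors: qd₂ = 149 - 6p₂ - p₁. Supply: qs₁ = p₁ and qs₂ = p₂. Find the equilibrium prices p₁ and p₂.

p₁ = 1991/54, p₂ = 865/54

Market 1: 327 - 7p₁ - 2p₂ = p₁ → 8p₁ + 2p₂ = 327.
Market 2: 7p₂ + p₁ = 149.
Eliminating p₂: 7×(1) − 2×(2) gives 54p₁ = 1991, so p₁ = 1991/54.
Back-substitute into (2): p₂ = (149 − 1×1991/54) / 7 = 865/54.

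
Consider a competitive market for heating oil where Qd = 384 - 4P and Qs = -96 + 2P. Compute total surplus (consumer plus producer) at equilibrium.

Total surplus = 1536

Equilibrium: 384 - 4P = -96 + 2P gives P* = 80, Q* = 64.
Demand choke price: P = 96; supply starts at P = 48.
CS = ½(96 − 80)(64) = 512; PS = ½(80 − 48)(64) = 1024.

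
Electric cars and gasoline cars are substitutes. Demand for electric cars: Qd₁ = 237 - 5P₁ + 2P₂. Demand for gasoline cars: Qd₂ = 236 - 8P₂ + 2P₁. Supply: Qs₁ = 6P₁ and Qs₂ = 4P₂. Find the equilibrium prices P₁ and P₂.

P₁ = 25.90625, P₂ = 23.984375

Market 1: 237 - 5P₁ + 2P₂ = 6P₁ → 11P₁ - 2P₂ = 237.
Market 2: 12P₂ - 2P₁ = 236.
Eliminating P₂: 12×(1) + 2×(2) gives 128P₁ = 3316, so P₁ = 25.90625.
Back-substitute into (2): P₂ = (236 + 2×25.90625) / 12 = 23.984375.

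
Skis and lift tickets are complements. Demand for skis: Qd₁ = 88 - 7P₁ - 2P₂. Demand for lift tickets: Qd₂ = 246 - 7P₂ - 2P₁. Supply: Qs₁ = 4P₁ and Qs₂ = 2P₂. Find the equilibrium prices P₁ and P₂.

Market 1: 88 - 7P₁ - 2P₂ = 4P₁ → 11P₁ + 2P₂ = 88.
Market 2: 9P₂ + 2P₁ = 246.
Eliminating P₂: 9×(1) − 2×(2) gives 95P₁ = 300, so P₁ = 60/19.
Back-substitute into (2): P₂ = (246 − 2×60/19) / 9 = 506/19.

P₁ = 60/19, P₂ = 506/19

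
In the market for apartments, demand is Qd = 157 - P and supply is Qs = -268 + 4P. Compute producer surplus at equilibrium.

Producer surplus = 648

Equilibrium: 157 - P = -268 + 4P gives P* = 85, Q* = 72.
Supply starts at P = 67 (where Qs = 0).
PS = ½(85 − 67)(72) = 648.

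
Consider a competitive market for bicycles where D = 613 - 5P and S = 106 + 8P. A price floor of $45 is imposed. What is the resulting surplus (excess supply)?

Equilibrium price would be P* = 39, so the floor at 45 binds.
At P = 45: D = 388, S = 466.
Surplus = 466 − 388 = 78.

Surplus = 78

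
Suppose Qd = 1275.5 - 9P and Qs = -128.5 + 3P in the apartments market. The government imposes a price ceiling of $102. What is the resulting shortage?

Shortage = 180

Equilibrium price would be P* = 117, so the ceiling at 102 binds.
At P = 102: Qd = 1275.5 − 9(102) = 357.5, Qs = -128.5 + 3(102) = 177.5.
Shortage = 357.5 − 177.5 = 180.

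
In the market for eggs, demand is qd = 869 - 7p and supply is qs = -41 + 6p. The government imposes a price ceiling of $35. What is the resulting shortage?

Shortage = 455

Equilibrium price would be p* = 70, so the ceiling at 35 binds.
At p = 35: qd = 869 − 7(35) = 624, qs = -41 + 6(35) = 169.
Shortage = 624 − 169 = 455.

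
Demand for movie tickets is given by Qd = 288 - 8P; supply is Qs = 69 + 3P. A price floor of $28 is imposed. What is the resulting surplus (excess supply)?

Surplus = 89

Equilibrium price would be P* = 219/11, so the floor at 28 binds.
At P = 28: Qd = 64, Qs = 153.
Surplus = 153 − 64 = 89.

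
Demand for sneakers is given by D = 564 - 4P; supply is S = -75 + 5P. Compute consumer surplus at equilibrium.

Equilibrium: 564 - 4P = -75 + 5P gives P* = 71, Q* = 280.
Demand choke price (D = 0): P = 141.
CS = ½(141 − 71)(280) = 9800.

Consumer surplus = 9800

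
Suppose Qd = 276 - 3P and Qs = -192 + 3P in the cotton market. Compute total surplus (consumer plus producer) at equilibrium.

Total surplus = 588

Equilibrium: 276 - 3P = -192 + 3P gives P* = 78, Q* = 42.
Demand choke price: P = 92; supply starts at P = 64.
CS = ½(92 − 78)(42) = 294; PS = ½(78 − 64)(42) = 294.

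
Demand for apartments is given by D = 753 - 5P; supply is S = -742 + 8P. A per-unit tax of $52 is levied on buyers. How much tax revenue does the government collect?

Tax revenue = 936

Pre-tax equilibrium: P* = 115, Q* = 178.
Tax on buyers shifts demand to D = 753 − 5(P + 52) = 493 - 5P.
493 - 5P = -742 + 8P gives seller price Ps = 95; buyers pay Pb = 95 + 52 = 147.
New quantity: Q = 753 − 5(147) = 18.
Revenue = 52 × 18 = 936.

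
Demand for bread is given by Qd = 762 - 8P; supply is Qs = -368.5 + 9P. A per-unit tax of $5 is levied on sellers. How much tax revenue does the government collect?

Pre-tax equilibrium: P* = 66.5, Q* = 230.
Tax on sellers shifts supply to Qs = -368.5 + 9(P − 5) = -413.5 + 9P.
762 - 8P = -413.5 + 9P gives buyer price Pb = 2351/34; sellers receive Ps = 2351/34 − 5 = 2181/34.
New quantity: Q = 762 − 8(2351/34) = 3550/17.
Revenue = 5 × 3550/17 = 17750/17.

Tax revenue = 17750/17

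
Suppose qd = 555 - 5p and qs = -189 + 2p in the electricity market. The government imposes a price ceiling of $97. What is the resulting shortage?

Equilibrium price would be p* = 744/7, so the ceiling at 97 binds.
At p = 97: qd = 555 − 5(97) = 70, qs = -189 + 2(97) = 5.
Shortage = 70 − 5 = 65.

Shortage = 65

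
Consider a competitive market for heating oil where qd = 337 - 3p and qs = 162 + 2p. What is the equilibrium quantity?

Set qd = qs: 337 - 3p = 162 + 2p.
175 = 5p, so p* = 35.
q* = 337 − 3(35) = 232.

q* = 232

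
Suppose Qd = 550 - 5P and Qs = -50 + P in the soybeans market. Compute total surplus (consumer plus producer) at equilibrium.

Total surplus = 1500

Equilibrium: 550 - 5P = -50 + P gives P* = 100, Q* = 50.
Demand choke price: P = 110; supply starts at P = 50.
CS = ½(110 − 100)(50) = 250; PS = ½(100 − 50)(50) = 1250.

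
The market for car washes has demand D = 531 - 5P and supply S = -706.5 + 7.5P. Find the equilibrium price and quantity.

P* = 99, Q* = 36

Set D = S: 531 - 5P = -706.5 + 7.5P.
1237.5 = 12.5P, so P* = 99.
Q* = 531 − 5(99) = 36.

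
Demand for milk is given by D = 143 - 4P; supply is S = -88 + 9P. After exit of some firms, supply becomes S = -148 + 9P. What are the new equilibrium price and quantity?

P' = 291/13, Q' = 695/13

Original equilibrium: P* = 231/13, Q* = 935/13.
New equilibrium: 143 - 4P = -148 + 9P, so 291 = 13P and P' = 291/13; Q' = 143 − 4(291/13) = 695/13.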